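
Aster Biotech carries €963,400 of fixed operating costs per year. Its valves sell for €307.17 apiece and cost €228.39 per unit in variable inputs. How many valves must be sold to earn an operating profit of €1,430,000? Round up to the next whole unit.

Unit CM = price − variable cost = €307.17 − €228.39 = €78.78.
Need Q such that Q × €78.78 − €963,400 = €1,430,000, i.e. Q = €2,393,400 / €78.78 = 30,380.81 → 30,381.

30,381 valves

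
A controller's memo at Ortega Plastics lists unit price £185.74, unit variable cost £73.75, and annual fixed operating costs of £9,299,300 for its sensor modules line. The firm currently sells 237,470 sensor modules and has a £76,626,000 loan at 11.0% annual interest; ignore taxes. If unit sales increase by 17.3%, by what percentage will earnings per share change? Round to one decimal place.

+51.9%

At 237,470 units, contribution = 237,470 × £111.99 = £26,594,265.30.
EBIT = £26,594,265.30 − £9,299,300 = £17,294,965.30.
Interest = £8,428,860.00, so EBIT − I = £8,866,105.30.
Degree of combined leverage = contribution ÷ (EBIT − I) = £26,594,265.30 ÷ £8,866,105.30 = 2.9995.
EPS therefore changes by 2.9995 × (+17.3%) = +51.9%.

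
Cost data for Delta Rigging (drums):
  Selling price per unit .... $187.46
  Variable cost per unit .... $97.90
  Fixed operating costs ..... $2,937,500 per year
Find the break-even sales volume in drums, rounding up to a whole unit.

32,800 drums

Each unit contributes $187.46 − $97.90 = $89.56.
Units to break even: $2,937,500 ÷ $89.56 = 32,799.24, rounded up to 32,800.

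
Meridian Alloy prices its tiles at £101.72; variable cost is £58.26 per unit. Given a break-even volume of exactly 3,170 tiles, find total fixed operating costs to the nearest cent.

£137,768.20

Each unit contributes £101.72 − £58.26 = £43.46.
Since BE = FC / CM, FC = 3,170 × £43.46 = £137,768.20.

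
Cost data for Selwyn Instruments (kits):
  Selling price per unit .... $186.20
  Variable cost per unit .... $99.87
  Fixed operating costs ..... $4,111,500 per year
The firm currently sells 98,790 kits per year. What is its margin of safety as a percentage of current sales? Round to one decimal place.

51.8%

Unit CM = price − variable cost = $186.20 − $99.87 = $86.33. Break-even units = $4,111,500 ÷ $86.33 = 47,625.39; break-even revenue = 47,625.39 × $186.20 = $8,867,847.79.
Current sales = 98,790 × $186.20 = $18,394,698.00.
Margin of safety = ($18,394,698.00 − $8,867,847.79) ÷ $18,394,698.00 = 51.8%.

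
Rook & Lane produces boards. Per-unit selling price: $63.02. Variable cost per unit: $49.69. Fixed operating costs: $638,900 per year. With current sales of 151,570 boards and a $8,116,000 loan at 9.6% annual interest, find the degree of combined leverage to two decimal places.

At 151,570 units, contribution = 151,570 × $13.33 = $2,020,428.10.
Subtracting fixed costs: EBIT = $2,020,428.10 − $638,900 = $1,381,528.10. Interest = $779,136.00.
DOL = $2,020,428.10 ÷ $1,381,528.10 = 1.4625; DFL = $1,381,528.10 ÷ $602,392.10 = 2.2934.
Combined leverage = 1.4625 × 2.2934 = 3.3541.

3.35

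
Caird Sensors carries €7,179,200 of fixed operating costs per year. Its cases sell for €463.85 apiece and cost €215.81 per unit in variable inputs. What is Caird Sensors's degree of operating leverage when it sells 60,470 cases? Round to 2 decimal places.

1.92

Contribution at this volume is 60,470 × €248.04 = €14,998,978.80.
Subtracting fixed costs: EBIT = €14,998,978.80 − €7,179,200 = €7,819,778.80.
So DOL = total CM / EBIT = €14,998,978.80 / €7,819,778.80 = 1.9181.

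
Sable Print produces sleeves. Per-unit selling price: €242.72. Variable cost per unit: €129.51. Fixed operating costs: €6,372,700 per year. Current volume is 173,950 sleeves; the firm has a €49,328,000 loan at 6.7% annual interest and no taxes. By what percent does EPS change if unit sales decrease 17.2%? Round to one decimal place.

-33.8%

Total contribution margin = 173,950 × €113.21 = €19,692,879.50.
Subtracting fixed costs: EBIT = €19,692,879.50 − €6,372,700 = €13,320,179.50.
After interest of €3,304,976.00, pre-tax earnings = €10,015,203.50.
DCL = total CM / (EBIT − I) = €19,692,879.50 / €10,015,203.50 = 1.9663.
EPS therefore changes by 1.9663 × (-17.2%) = -33.8%.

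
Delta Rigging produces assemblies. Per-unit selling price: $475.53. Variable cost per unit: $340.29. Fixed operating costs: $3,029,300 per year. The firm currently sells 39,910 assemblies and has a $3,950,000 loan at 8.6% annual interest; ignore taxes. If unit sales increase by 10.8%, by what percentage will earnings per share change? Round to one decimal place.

+28.7%

At 39,910 units, contribution = 39,910 × $135.24 = $5,397,428.40.
Subtracting fixed costs: EBIT = $5,397,428.40 − $3,029,300 = $2,368,128.40.
Interest = $339,700.00, so EBIT − I = $2,028,428.40.
Degree of combined leverage = contribution ÷ (EBIT − I) = $5,397,428.40 ÷ $2,028,428.40 = 2.6609.
%ΔEPS = DCL × %ΔSales = 2.6609 × +10.8% = +28.7%.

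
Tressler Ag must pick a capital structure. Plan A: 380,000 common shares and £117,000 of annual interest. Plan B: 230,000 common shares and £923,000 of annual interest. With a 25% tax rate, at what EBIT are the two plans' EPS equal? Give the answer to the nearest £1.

At indifference, (EBIT − 117,000)(1 − t)/380,000 = (EBIT − 923,000)(1 − t)/230,000.
The (1 − t) factor cancels: (EBIT − 117,000) × 230,000 = (EBIT − 923,000) × 380,000.
EBIT × (380,000 − 230,000) = 923,000 × 380,000 − 117,000 × 230,000 = 323,830,000,000, so EBIT = 323,830,000,000 ÷ 150,000 = 2,158,866.67.

£2,158,867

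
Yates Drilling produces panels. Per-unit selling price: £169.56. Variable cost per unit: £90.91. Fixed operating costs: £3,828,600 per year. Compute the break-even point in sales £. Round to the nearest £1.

£8,254,004

Contribution margin per unit = £169.56 − £90.91 = £78.65, a CM ratio of £78.65 ÷ £169.56 = 0.4638.
Break-even sales = FC ÷ CM ratio = £3,828,600 × £169.56 / £78.65 = £8,254,004.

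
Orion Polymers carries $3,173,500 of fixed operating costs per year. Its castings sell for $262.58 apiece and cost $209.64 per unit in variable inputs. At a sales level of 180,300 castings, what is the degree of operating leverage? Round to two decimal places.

At 180,300 units, contribution = 180,300 × $52.94 = $9,545,082.00.
Subtracting fixed costs: EBIT = $9,545,082.00 − $3,173,500 = $6,371,582.00.
So DOL = total CM / EBIT = $9,545,082.00 / $6,371,582.00 = 1.4981.

1.50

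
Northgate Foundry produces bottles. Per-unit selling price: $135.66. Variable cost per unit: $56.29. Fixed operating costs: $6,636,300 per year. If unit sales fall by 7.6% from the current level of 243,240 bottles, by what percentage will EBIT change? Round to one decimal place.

-11.6%

Contribution at this volume is 243,240 × $79.37 = $19,305,958.80.
Operating income = contribution − fixed costs = $19,305,958.80 − $6,636,300 = $12,669,658.80.
DOL = contribution ÷ EBIT = $19,305,958.80 ÷ $12,669,658.80 = 1.5238.
%ΔEBIT = DOL × %ΔSales = 1.5238 × -7.6% = -11.6%.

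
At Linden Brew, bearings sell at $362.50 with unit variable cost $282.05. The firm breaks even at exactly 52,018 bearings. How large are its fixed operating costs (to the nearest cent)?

$4,184,848.10

Each unit contributes $362.50 − $282.05 = $80.45.
Since BE = FC / CM, FC = 52,018 × $80.45 = $4,184,848.10.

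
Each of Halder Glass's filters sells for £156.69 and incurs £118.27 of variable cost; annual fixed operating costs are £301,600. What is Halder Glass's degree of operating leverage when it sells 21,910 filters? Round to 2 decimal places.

Total contribution margin = 21,910 × £38.42 = £841,782.20.
Operating income = contribution − fixed costs = £841,782.20 − £301,600 = £540,182.20.
Degree of operating leverage = £841,782.20 / £540,182.20 = 1.5583.

1.56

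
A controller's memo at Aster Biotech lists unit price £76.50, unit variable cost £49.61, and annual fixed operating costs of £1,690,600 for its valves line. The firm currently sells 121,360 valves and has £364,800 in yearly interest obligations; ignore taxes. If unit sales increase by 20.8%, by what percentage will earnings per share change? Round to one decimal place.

Total contribution margin = 121,360 × £26.89 = £3,263,370.40.
EBIT = £3,263,370.40 − £1,690,600 = £1,572,770.40.
After interest of £364,800.00, pre-tax earnings = £1,207,970.40.
Degree of combined leverage = contribution ÷ (EBIT − I) = £3,263,370.40 ÷ £1,207,970.40 = 2.7015.
EPS therefore changes by 2.7015 × (+20.8%) = +56.2%.

+56.2%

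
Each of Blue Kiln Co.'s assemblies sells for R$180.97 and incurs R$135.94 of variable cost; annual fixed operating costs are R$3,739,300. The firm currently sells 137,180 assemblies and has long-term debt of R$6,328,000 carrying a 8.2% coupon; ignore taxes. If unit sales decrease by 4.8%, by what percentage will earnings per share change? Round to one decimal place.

-15.5%

At 137,180 units, contribution = 137,180 × R$45.03 = R$6,177,215.40.
Operating income = contribution − fixed costs = R$6,177,215.40 − R$3,739,300 = R$2,437,915.40.
After interest of R$518,896.00, pre-tax earnings = R$1,919,019.40.
Degree of combined leverage = contribution ÷ (EBIT − I) = R$6,177,215.40 ÷ R$1,919,019.40 = 3.2189.
%ΔEPS = DCL × %ΔSales = 3.2189 × -4.8% = -15.5%.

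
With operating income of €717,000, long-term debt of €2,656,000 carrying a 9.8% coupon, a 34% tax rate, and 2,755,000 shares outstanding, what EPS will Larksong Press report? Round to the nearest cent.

€0.11

Interest = €260,288.00, so EBT = €717,000 − €260,288.00 = €456,712.00.
After tax at 34%: net income = €456,712.00 × 0.66 = €301,429.92.
EPS = €301,429.92 ÷ 2,755,000 = €0.11.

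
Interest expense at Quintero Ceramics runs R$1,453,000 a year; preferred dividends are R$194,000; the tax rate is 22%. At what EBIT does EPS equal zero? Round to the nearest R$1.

Preferred dividends are paid after tax, so their pre-tax equivalent is R$194,000 ÷ (1 − 0.22) = R$248,717.95.
Financial break-even EBIT = interest + D_p ÷ (1 − t) = R$1,453,000 + R$248,717.95 = R$1,701,717.95.

R$1,701,718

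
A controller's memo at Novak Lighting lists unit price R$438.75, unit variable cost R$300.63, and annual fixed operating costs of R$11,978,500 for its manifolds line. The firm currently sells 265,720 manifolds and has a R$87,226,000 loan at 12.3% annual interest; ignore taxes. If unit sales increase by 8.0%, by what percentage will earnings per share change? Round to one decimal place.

Contribution at this volume is 265,720 × R$138.12 = R$36,701,246.40.
Operating income = contribution − fixed costs = R$36,701,246.40 − R$11,978,500 = R$24,722,746.40.
After interest of R$10,728,798.00, pre-tax earnings = R$13,993,948.40.
Degree of combined leverage = contribution ÷ (EBIT − I) = R$36,701,246.40 ÷ R$13,993,948.40 = 2.6227.
EPS therefore changes by 2.6227 × (+8.0%) = +21.0%.

+21.0%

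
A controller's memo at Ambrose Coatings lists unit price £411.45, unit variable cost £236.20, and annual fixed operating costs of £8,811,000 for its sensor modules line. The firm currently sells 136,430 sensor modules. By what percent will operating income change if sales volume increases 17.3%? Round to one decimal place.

+27.4%

Contribution at this volume is 136,430 × £175.25 = £23,909,357.50.
EBIT = £23,909,357.50 − £8,811,000 = £15,098,357.50.
So DOL = total CM / EBIT = £23,909,357.50 / £15,098,357.50 = 1.5836.
Operating income changes by 1.5836 × +17.3% = +27.4%.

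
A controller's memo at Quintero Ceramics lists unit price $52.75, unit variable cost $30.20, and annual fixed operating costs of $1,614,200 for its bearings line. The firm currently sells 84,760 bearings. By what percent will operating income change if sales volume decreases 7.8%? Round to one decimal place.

Contribution at this volume is 84,760 × $22.55 = $1,911,338.00.
EBIT = $1,911,338.00 − $1,614,200 = $297,138.00.
So DOL = total CM / EBIT = $1,911,338.00 / $297,138.00 = 6.4325.
Operating income changes by 6.4325 × -7.8% = -50.2%.

-50.2%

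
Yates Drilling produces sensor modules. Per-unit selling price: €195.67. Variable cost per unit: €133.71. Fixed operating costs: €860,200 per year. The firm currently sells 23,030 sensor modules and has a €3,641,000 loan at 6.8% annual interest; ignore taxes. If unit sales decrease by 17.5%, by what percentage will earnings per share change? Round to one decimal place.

-78.2%

At 23,030 units, contribution = 23,030 × €61.96 = €1,426,938.80.
EBIT = €1,426,938.80 − €860,200 = €566,738.80.
Interest = €247,588.00, so EBIT − I = €319,150.80.
Degree of combined leverage = contribution ÷ (EBIT − I) = €1,426,938.80 ÷ €319,150.80 = 4.4710.
EPS therefore changes by 4.4710 × (-17.5%) = -78.2%.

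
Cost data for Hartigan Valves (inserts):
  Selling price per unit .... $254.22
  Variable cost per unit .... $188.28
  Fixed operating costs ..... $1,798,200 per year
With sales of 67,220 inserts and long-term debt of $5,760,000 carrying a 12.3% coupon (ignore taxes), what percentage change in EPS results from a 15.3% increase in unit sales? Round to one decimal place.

+35.2%

Total contribution margin = 67,220 × $65.94 = $4,432,486.80.
Operating income = contribution − fixed costs = $4,432,486.80 − $1,798,200 = $2,634,286.80.
After interest of $708,480.00, pre-tax earnings = $1,925,806.80.
Degree of combined leverage = contribution ÷ (EBIT − I) = $4,432,486.80 ÷ $1,925,806.80 = 2.3016.
EPS therefore changes by 2.3016 × (+15.3%) = +35.2%.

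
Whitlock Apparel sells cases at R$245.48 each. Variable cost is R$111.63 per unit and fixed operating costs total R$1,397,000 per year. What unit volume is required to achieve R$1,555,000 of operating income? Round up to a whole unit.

22,055 cases

Unit CM = price − variable cost = R$245.48 − R$111.63 = R$133.85.
Units = (FC + target) / CM = (R$1,397,000 + R$1,555,000) / R$133.85 = 22,054.54, so 22,055 cases.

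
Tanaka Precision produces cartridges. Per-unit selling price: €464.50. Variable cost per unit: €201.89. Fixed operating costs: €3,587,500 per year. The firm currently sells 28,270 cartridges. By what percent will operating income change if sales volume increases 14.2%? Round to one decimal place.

+27.5%

Total contribution margin = 28,270 × €262.61 = €7,423,984.70.
Operating income = contribution − fixed costs = €7,423,984.70 − €3,587,500 = €3,836,484.70.
Degree of operating leverage = €7,423,984.70 / €3,836,484.70 = 1.9351.
Operating income changes by 1.9351 × +14.2% = +27.5%.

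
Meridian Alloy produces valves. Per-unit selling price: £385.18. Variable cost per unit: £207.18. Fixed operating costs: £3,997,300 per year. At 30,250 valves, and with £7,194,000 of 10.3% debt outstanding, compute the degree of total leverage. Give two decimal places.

Contribution at this volume is 30,250 × £178.00 = £5,384,500.00.
Subtracting fixed costs: EBIT = £5,384,500.00 − £3,997,300 = £1,387,200.00. Interest = £740,982.00.
DOL = £5,384,500.00 ÷ £1,387,200.00 = 3.8816; DFL = £1,387,200.00 ÷ £646,218.00 = 2.1466.
DCL = DOL × DFL = 3.8816 × 2.1466 = 8.3322.

8.33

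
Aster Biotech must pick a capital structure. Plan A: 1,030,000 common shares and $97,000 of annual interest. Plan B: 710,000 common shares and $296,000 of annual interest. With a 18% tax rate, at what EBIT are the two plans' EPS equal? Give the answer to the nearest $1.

$737,531

At indifference, (EBIT − 97,000)(1 − t)/1,030,000 = (EBIT − 296,000)(1 − t)/710,000.
The (1 − t) factor cancels: (EBIT − 97,000) × 710,000 = (EBIT − 296,000) × 1,030,000.
Solving, EBIT = (296,000·1,030,000 − 97,000·710,000) / (1,030,000 − 710,000) = 236,010,000,000 / 320,000 = 737,531.25.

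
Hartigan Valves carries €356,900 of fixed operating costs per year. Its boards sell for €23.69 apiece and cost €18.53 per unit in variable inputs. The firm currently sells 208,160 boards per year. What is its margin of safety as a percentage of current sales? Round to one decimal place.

66.8%

Unit CM = price − variable cost = €23.69 − €18.53 = €5.16. Break-even units = €356,900 ÷ €5.16 = 69,166.67; break-even revenue = 69,166.67 × €23.69 = €1,638,558.33.
Current sales = 208,160 × €23.69 = €4,931,310.40.
Margin of safety = (€4,931,310.40 − €1,638,558.33) ÷ €4,931,310.40 = 66.8%.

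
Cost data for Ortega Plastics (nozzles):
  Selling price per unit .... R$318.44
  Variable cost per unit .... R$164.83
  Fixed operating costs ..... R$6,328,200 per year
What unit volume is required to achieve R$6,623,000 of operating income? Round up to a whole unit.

Unit CM = price − variable cost = R$318.44 − R$164.83 = R$153.61.
Required volume = (fixed costs + target profit) ÷ CM = (R$6,328,200 + R$6,623,000) ÷ R$153.61 = 84,312.22, so 84,313 nozzles.

84,313 nozzles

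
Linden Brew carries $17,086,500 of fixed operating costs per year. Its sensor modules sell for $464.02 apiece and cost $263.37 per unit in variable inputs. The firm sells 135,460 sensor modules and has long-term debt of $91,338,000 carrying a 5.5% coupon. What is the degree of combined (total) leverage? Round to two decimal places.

5.36

At 135,460 units, contribution = 135,460 × $200.65 = $27,180,049.00.
Operating income = contribution − fixed costs = $27,180,049.00 − $17,086,500 = $10,093,549.00. Interest = $5,023,590.00.
DOL = $27,180,049.00 ÷ $10,093,549.00 = 2.6928; DFL = $10,093,549.00 ÷ $5,069,959.00 = 1.9909.
Combined leverage = 2.6928 × 1.9909 = 5.3611.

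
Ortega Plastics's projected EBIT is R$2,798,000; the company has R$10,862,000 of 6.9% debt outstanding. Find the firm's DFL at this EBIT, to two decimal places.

1.37

Interest = R$749,478.00.
DFL = EBIT ÷ (EBIT − I) = R$2,798,000 ÷ (R$2,798,000 − R$749,478.00) = R$2,798,000 ÷ R$2,048,522.00 = 1.3659.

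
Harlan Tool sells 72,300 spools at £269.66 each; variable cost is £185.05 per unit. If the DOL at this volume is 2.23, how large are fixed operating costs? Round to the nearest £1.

£3,374,118

Total contribution margin = 72,300 × £84.61 = £6,117,303.00.
DOL = contribution / EBIT, so EBIT = £6,117,303.00 / 2.23 = £2,743,185.20.
And FC = contribution − EBIT = £6,117,303.00 − £2,743,185.20 = £3,374,118.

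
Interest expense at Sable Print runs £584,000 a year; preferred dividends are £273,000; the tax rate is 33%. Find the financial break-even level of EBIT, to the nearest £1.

£991,463

Preferred dividends are paid after tax, so their pre-tax equivalent is £273,000 ÷ (1 − 0.33) = £407,462.69.
EPS = 0 when EBIT covers interest plus the pre-tax preferred burden: £584,000 + £407,462.69 = £991,462.69.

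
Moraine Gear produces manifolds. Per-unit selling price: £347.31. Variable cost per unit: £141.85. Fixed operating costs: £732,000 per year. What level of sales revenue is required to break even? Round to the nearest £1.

CM per unit = £347.31 − £141.85 = £205.46; CM ratio = £205.46 / £347.31 = 0.5916.
Break-even sales = FC ÷ CM ratio = £732,000 × £347.31 / £205.46 = £1,237,374.

£1,237,374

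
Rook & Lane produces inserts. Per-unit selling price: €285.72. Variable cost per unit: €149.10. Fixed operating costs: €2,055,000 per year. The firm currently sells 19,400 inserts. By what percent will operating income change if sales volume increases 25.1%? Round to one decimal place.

+111.7%

Contribution at this volume is 19,400 × €136.62 = €2,650,428.00.
EBIT = €2,650,428.00 − €2,055,000 = €595,428.00.
Degree of operating leverage = €2,650,428.00 / €595,428.00 = 4.4513.
Operating income changes by 4.4513 × +25.1% = +111.7%.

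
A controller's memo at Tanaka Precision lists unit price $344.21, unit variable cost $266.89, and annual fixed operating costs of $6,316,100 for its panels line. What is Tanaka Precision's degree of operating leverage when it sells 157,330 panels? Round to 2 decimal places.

2.08

Total contribution margin = 157,330 × $77.32 = $12,164,755.60.
Subtracting fixed costs: EBIT = $12,164,755.60 − $6,316,100 = $5,848,655.60.
DOL = contribution ÷ EBIT = $12,164,755.60 ÷ $5,848,655.60 = 2.0799.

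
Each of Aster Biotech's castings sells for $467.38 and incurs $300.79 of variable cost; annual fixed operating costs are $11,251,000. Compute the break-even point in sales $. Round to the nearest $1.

CM per unit = $467.38 − $300.79 = $166.59; CM ratio = $166.59 / $467.38 = 0.3564.
Break-even sales = FC ÷ CM ratio = $11,251,000 × $467.38 / $166.59 = $31,565,474.

$31,565,474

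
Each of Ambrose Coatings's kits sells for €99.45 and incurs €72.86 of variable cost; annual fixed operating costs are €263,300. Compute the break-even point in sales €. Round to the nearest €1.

€984,776

Contribution margin per unit = €99.45 − €72.86 = €26.59, a CM ratio of €26.59 ÷ €99.45 = 0.2674.
Break-even revenue = fixed costs × price ÷ CM = €263,300 × €99.45 ÷ €26.59 = €984,776.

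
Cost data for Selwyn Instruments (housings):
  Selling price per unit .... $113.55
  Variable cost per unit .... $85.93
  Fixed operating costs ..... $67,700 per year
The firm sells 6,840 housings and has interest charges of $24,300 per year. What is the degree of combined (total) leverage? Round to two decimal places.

At 6,840 units, contribution = 6,840 × $27.62 = $188,920.80.
Operating income = contribution − fixed costs = $188,920.80 − $67,700 = $121,220.80. Interest = $24,300.00, so EBIT − I = $96,920.80.
DCL = contribution ÷ (EBIT − I) = $188,920.80 ÷ $96,920.80 = 1.9492.

1.95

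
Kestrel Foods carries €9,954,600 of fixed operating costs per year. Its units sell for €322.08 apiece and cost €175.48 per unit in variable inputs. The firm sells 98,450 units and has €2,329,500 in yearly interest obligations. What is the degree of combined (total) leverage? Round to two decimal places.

6.72

Contribution at this volume is 98,450 × €146.60 = €14,432,770.00.
EBIT = €14,432,770.00 − €9,954,600 = €4,478,170.00. Interest = €2,329,500.00, so EBIT − I = €2,148,670.00.
DCL = contribution ÷ (EBIT − I) = €14,432,770.00 ÷ €2,148,670.00 = 6.7171.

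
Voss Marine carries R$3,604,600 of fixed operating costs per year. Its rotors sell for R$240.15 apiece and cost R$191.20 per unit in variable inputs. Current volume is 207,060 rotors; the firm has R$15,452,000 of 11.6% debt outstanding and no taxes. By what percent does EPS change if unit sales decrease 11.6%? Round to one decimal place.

Total contribution margin = 207,060 × R$48.95 = R$10,135,587.00.
EBIT = R$10,135,587.00 − R$3,604,600 = R$6,530,987.00.
After interest of R$1,792,432.00, pre-tax earnings = R$4,738,555.00.
Degree of combined leverage = contribution ÷ (EBIT − I) = R$10,135,587.00 ÷ R$4,738,555.00 = 2.1390.
EPS therefore changes by 2.1390 × (-11.6%) = -24.8%.

-24.8%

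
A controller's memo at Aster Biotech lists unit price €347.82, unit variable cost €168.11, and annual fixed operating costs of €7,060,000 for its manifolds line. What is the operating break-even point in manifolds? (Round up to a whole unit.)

39,286 manifolds

Each unit contributes €347.82 − €168.11 = €179.71.
Break-even volume = fixed costs ÷ CM per unit = €7,060,000 ÷ €179.71 = 39,285.52, so 39,286 manifolds.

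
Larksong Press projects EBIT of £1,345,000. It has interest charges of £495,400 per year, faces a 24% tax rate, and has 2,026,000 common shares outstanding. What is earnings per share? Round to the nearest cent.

Interest = £495,400.00, so EBT = £1,345,000 − £495,400.00 = £849,600.00.
Net income = £849,600.00 × (1 − 0.24) = £645,696.00.
EPS = £645,696.00 ÷ 2,026,000 = £0.32.

£0.32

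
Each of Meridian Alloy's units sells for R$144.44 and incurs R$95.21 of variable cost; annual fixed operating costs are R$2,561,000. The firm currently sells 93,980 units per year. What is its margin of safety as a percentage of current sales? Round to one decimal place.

Contribution margin per unit = R$144.44 − R$95.21 = R$49.23. Break-even units = R$2,561,000 ÷ R$49.23 = 52,021.13; break-even revenue = 52,021.13 × R$144.44 = R$7,513,931.34.
Actual sales revenue = 93,980 × R$144.44 = R$13,574,471.20.
Margin of safety = (R$13,574,471.20 − R$7,513,931.34) ÷ R$13,574,471.20 = 44.6%.

44.6%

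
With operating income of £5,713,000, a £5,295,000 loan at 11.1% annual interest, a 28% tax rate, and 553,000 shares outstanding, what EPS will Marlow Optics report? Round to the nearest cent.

£6.67

Interest = £587,745.00, so EBT = £5,713,000 − £587,745.00 = £5,125,255.00.
Net income = £5,125,255.00 × (1 − 0.28) = £3,690,183.60.
Per share: £3,690,183.60 / 553,000 shares = £6.67.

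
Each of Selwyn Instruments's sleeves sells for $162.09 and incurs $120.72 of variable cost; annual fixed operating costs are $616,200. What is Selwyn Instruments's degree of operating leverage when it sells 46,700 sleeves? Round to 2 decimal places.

1.47

At 46,700 units, contribution = 46,700 × $41.37 = $1,931,979.00.
Operating income = contribution − fixed costs = $1,931,979.00 − $616,200 = $1,315,779.00.
So DOL = total CM / EBIT = $1,931,979.00 / $1,315,779.00 = 1.4683.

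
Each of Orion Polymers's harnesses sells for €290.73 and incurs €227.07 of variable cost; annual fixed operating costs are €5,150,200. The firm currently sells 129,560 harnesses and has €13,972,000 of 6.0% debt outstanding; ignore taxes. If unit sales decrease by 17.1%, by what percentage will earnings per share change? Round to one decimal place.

Total contribution margin = 129,560 × €63.66 = €8,247,789.60.
Subtracting fixed costs: EBIT = €8,247,789.60 − €5,150,200 = €3,097,589.60.
After interest of €838,320.00, pre-tax earnings = €2,259,269.60.
Degree of combined leverage = contribution ÷ (EBIT − I) = €8,247,789.60 ÷ €2,259,269.60 = 3.6506.
%ΔEPS = DCL × %ΔSales = 3.6506 × -17.1% = -62.4%.

-62.4%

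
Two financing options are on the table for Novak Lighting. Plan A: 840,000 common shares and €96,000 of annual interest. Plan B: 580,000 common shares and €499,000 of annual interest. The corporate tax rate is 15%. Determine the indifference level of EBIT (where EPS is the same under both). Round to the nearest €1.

€1,398,000

At indifference, (EBIT − 96,000)(1 − t)/840,000 = (EBIT − 499,000)(1 − t)/580,000.
The (1 − t) factor cancels: (EBIT − 96,000) × 580,000 = (EBIT − 499,000) × 840,000.
EBIT × (840,000 − 580,000) = 499,000 × 840,000 − 96,000 × 580,000 = 363,480,000,000, so EBIT = 363,480,000,000 ÷ 260,000 = 1,398,000.00.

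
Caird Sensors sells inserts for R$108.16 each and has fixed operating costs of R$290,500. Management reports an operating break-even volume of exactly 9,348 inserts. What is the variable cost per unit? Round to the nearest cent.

Contribution per unit must be FC / Q = R$290,500 / 9,348 = R$31.0762.
Variable cost per unit = R$108.16 − R$31.0762 = R$77.08.

R$77.08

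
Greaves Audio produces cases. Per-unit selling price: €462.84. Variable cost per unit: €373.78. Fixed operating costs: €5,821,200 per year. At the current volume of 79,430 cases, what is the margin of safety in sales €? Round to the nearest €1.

€6,510,920

Unit CM = price − variable cost = €462.84 − €373.78 = €89.06. Break-even units = €5,821,200 ÷ €89.06 = 65,362.68; break-even revenue = 65,362.68 × €462.84 = €30,252,461.35.
Current sales = 79,430 × €462.84 = €36,763,381.20.
Margin of safety = €36,763,381.20 − €30,252,461.35 = €6,510,920.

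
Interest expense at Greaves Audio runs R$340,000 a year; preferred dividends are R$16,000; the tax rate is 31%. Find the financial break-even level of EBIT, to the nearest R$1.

Preferred dividends are paid after tax, so their pre-tax equivalent is R$16,000 ÷ (1 − 0.31) = R$23,188.41.
EPS = 0 when EBIT covers interest plus the pre-tax preferred burden: R$340,000 + R$23,188.41 = R$363,188.41.

R$363,188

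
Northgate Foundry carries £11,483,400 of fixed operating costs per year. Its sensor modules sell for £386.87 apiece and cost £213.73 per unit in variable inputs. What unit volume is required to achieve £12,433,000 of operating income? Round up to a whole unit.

Contribution margin per unit = £386.87 − £213.73 = £173.14.
Units = (FC + target) / CM = (£11,483,400 + £12,433,000) / £173.14 = 138,133.30, so 138,134 sensor modules.

138,134 sensor modules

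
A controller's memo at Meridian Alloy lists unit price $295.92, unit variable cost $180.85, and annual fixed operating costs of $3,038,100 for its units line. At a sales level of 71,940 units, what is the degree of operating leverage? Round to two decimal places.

Total contribution margin = 71,940 × $115.07 = $8,278,135.80.
Subtracting fixed costs: EBIT = $8,278,135.80 − $3,038,100 = $5,240,035.80.
Degree of operating leverage = $8,278,135.80 / $5,240,035.80 = 1.5798.

1.58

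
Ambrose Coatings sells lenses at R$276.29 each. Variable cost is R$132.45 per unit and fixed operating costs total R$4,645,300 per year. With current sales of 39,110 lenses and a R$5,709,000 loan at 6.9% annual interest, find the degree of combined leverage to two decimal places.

9.59

Contribution at this volume is 39,110 × R$143.84 = R$5,625,582.40.
EBIT = R$5,625,582.40 − R$4,645,300 = R$980,282.40. Interest = R$393,921.00.
DOL = R$5,625,582.40 ÷ R$980,282.40 = 5.7387; DFL = R$980,282.40 ÷ R$586,361.40 = 1.6718.
DCL = DOL × DFL = 5.7387 × 1.6718 = 9.5940.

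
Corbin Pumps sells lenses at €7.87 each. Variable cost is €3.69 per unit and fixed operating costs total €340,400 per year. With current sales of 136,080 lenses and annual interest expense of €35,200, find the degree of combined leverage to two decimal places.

Total contribution margin = 136,080 × €4.18 = €568,814.40.
Operating income = contribution − fixed costs = €568,814.40 − €340,400 = €228,414.40. Interest = €35,200.00, so EBIT − I = €193,214.40.
Degree of total leverage = total CM / (EBIT − interest) = €568,814.40 / €193,214.40 = 2.9440.

2.94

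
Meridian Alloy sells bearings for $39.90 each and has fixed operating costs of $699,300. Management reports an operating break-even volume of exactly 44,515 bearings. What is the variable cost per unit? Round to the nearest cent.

Contribution per unit must be FC / Q = $699,300 / 44,515 = $15.7093.
Variable cost per unit = $39.90 − $15.7093 = $24.19.

$24.19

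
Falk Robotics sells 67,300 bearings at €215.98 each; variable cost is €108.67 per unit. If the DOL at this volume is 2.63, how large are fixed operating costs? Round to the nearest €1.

Contribution at this volume is 67,300 × €107.31 = €7,221,963.00.
DOL = contribution / EBIT, so EBIT = €7,221,963.00 / 2.63 = €2,745,993.54.
Fixed costs = CM − EBIT = €7,221,963.00 − €2,745,993.54 = €4,475,969.

€4,475,969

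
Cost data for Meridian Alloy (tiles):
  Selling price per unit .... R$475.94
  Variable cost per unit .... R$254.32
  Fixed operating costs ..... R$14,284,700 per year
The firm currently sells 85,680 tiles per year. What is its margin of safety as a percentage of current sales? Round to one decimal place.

Each unit contributes R$475.94 − R$254.32 = R$221.62. Break-even units = R$14,284,700 ÷ R$221.62 = 64,455.83; break-even revenue = 64,455.83 × R$475.94 = R$30,677,105.49.
Current sales = 85,680 × R$475.94 = R$40,778,539.20.
Margin of safety = (R$40,778,539.20 − R$30,677,105.49) ÷ R$40,778,539.20 = 24.8%.

24.8%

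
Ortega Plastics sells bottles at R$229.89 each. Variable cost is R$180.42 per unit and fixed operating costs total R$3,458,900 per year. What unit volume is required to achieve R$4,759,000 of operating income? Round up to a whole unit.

Each unit contributes R$229.89 − R$180.42 = R$49.47.
Required volume = (fixed costs + target profit) ÷ CM = (R$3,458,900 + R$4,759,000) ÷ R$49.47 = 166,118.86, so 166,119 bottles.

166,119 bottles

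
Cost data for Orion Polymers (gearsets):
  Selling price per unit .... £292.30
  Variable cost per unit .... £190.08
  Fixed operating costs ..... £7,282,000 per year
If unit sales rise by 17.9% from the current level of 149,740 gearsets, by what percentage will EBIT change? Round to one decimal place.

+34.1%

Total contribution margin = 149,740 × £102.22 = £15,306,422.80.
Subtracting fixed costs: EBIT = £15,306,422.80 − £7,282,000 = £8,024,422.80.
DOL = contribution ÷ EBIT = £15,306,422.80 ÷ £8,024,422.80 = 1.9075.
So EBIT moves 1.9075 × (+17.9%) = +34.1%.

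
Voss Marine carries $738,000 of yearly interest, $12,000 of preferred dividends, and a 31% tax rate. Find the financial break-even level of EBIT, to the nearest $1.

Preferred dividends are paid after tax, so their pre-tax equivalent is $12,000 ÷ (1 − 0.31) = $17,391.30.
Financial break-even EBIT = interest + D_p ÷ (1 − t) = $738,000 + $17,391.30 = $755,391.30.

$755,391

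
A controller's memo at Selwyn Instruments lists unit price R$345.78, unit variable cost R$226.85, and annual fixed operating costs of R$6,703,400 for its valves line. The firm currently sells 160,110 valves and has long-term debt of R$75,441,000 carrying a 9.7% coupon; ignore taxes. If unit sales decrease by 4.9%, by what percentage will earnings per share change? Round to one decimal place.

Total contribution margin = 160,110 × R$118.93 = R$19,041,882.30.
Operating income = contribution − fixed costs = R$19,041,882.30 − R$6,703,400 = R$12,338,482.30.
Interest = R$7,317,777.00, so EBIT − I = R$5,020,705.30.
Degree of combined leverage = contribution ÷ (EBIT − I) = R$19,041,882.30 ÷ R$5,020,705.30 = 3.7927.
%ΔEPS = DCL × %ΔSales = 3.7927 × -4.9% = -18.6%.

-18.6%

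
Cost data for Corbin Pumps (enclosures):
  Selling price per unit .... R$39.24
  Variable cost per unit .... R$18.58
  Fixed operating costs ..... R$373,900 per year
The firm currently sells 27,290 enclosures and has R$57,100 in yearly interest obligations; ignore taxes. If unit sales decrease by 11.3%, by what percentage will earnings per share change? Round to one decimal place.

-48.0%

Total contribution margin = 27,290 × R$20.66 = R$563,811.40.
Subtracting fixed costs: EBIT = R$563,811.40 − R$373,900 = R$189,911.40.
After interest of R$57,100.00, pre-tax earnings = R$132,811.40.
DCL = total CM / (EBIT − I) = R$563,811.40 / R$132,811.40 = 4.2452.
%ΔEPS = DCL × %ΔSales = 4.2452 × -11.3% = -48.0%.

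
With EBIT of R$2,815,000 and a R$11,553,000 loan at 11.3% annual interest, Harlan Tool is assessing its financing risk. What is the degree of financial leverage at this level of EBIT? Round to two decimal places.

Interest = R$1,305,489.00.
Degree of financial leverage = EBIT / (EBIT − interest) = R$2,815,000 / R$1,509,511.00 = 1.8648.

1.86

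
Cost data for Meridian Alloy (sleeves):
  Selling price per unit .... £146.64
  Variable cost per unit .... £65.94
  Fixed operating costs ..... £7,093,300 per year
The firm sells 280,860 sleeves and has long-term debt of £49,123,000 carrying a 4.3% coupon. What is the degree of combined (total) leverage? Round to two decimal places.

Contribution at this volume is 280,860 × £80.70 = £22,665,402.00.
Subtracting fixed costs: EBIT = £22,665,402.00 − £7,093,300 = £15,572,102.00. Interest = £2,112,289.00, so EBIT − I = £13,459,813.00.
Degree of total leverage = total CM / (EBIT − interest) = £22,665,402.00 / £13,459,813.00 = 1.6839.

1.68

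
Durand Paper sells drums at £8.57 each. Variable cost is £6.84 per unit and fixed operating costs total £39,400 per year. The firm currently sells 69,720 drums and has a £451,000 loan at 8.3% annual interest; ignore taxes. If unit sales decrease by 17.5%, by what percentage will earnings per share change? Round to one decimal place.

Total contribution margin = 69,720 × £1.73 = £120,615.60.
Operating income = contribution − fixed costs = £120,615.60 − £39,400 = £81,215.60.
After interest of £37,433.00, pre-tax earnings = £43,782.60.
DCL = total CM / (EBIT − I) = £120,615.60 / £43,782.60 = 2.7549.
%ΔEPS = DCL × %ΔSales = 2.7549 × -17.5% = -48.2%.

-48.2%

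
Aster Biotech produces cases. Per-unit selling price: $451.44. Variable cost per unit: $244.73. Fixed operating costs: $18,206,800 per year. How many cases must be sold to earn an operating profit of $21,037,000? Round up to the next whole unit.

Contribution margin per unit = $451.44 − $244.73 = $206.71.
Required volume = (fixed costs + target profit) ÷ CM = ($18,206,800 + $21,037,000) ÷ $206.71 = 189,849.55, so 189,850 cases.

189,850 cases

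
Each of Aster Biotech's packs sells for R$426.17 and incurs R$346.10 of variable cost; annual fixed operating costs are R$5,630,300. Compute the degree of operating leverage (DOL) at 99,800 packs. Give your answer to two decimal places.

Contribution at this volume is 99,800 × R$80.07 = R$7,990,986.00.
Operating income = contribution − fixed costs = R$7,990,986.00 − R$5,630,300 = R$2,360,686.00.
So DOL = total CM / EBIT = R$7,990,986.00 / R$2,360,686.00 = 3.3850.

3.39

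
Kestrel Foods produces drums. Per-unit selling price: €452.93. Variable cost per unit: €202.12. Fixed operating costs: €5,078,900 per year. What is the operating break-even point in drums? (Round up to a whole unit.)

Each unit contributes €452.93 − €202.12 = €250.81.
Break-even Q = €5,078,900 / €250.81 = 20,249.99 → 20,250 drums.

20,250 drums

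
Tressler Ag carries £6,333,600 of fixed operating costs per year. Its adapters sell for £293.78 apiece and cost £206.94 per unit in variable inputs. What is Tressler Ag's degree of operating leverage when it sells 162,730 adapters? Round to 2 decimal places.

At 162,730 units, contribution = 162,730 × £86.84 = £14,131,473.20.
EBIT = £14,131,473.20 − £6,333,600 = £7,797,873.20.
DOL = contribution ÷ EBIT = £14,131,473.20 ÷ £7,797,873.20 = 1.8122.

1.81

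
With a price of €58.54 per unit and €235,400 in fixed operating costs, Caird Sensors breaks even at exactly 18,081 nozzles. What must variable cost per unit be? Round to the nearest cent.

Contribution per unit must be FC / Q = €235,400 / 18,081 = €13.0192.
Variable cost per unit = €58.54 − €13.0192 = €45.52.

€45.52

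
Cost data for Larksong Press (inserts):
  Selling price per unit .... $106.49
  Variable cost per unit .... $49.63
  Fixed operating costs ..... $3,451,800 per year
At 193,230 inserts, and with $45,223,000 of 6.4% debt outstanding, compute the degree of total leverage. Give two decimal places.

2.37

Total contribution margin = 193,230 × $56.86 = $10,987,057.80.
Subtracting fixed costs: EBIT = $10,987,057.80 − $3,451,800 = $7,535,257.80. Interest = $2,894,272.00, so EBIT − I = $4,640,985.80.
Degree of total leverage = total CM / (EBIT − interest) = $10,987,057.80 / $4,640,985.80 = 2.3674.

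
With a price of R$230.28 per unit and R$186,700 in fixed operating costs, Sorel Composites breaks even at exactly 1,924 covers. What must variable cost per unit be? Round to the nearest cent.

Contribution per unit must be FC / Q = R$186,700 / 1,924 = R$97.0374.
Variable cost per unit = R$230.28 − R$97.0374 = R$133.24.

R$133.24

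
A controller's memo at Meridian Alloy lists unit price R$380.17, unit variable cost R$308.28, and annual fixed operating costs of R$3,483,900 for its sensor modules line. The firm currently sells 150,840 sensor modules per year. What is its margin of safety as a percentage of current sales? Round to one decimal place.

Unit CM = price − variable cost = R$380.17 − R$308.28 = R$71.89. Break-even units = R$3,483,900 ÷ R$71.89 = 48,461.54; break-even revenue = 48,461.54 × R$380.17 = R$18,423,623.08.
Actual sales revenue = 150,840 × R$380.17 = R$57,344,842.80.
Margin of safety = (R$57,344,842.80 − R$18,423,623.08) ÷ R$57,344,842.80 = 67.9%.

67.9%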